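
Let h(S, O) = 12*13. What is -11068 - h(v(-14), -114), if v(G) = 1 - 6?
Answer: -11224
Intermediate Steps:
v(G) = -5
h(S, O) = 156
-11068 - h(v(-14), -114) = -11068 - 1*156 = -11068 - 156 = -11224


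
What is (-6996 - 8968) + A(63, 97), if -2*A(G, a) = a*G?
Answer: -38039/2 ≈ -19020.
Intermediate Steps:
A(G, a) = -G*a/2 (A(G, a) = -a*G/2 = -G*a/2)
(-6996 - 8968) + A(63, 97) = (-6996 - 8968) - 1/2*63*97 = -15964 - 6111/2 = -38039/2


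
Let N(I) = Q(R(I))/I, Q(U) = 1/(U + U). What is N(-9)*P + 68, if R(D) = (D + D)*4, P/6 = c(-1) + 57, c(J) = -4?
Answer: 14741/216 ≈ 68.245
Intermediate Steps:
P = 318 (P = 6*(-4 + 57) = 6*53 = 318)
R(D) = 8*D (R(D) = (2*D)*4 = 8*D)
Q(U) = 1/(2*U)
N(I) = 1/(16*I²) (N(I) = (1/(2*((8*I))))/I = ((1/(8*I))/2)/I = (1/(16*I))/I = 1/(16*I²))
N(-9)*P + 68 = ((1/16)/(-9)²)*318 + 68 = ((1/16)*(1/81))*318 + 68 = (1/1296)*318 + 68 = 53/216 + 68 = 14741/216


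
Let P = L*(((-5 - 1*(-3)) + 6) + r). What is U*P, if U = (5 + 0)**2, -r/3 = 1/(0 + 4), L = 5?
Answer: 1625/4 ≈ 406.25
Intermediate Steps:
r = -3/4 (r = -3/(0 + 4) = -3/4 ≈ -0.75000)
P = 65/4 (P = 5*(((-5 - 1*(-3)) + 6) - 3/4) = 5*(((-5 + 3) + 6) - 3/4) = 5*((-2 + 6) - 3/4) = 5*(4 - 3/4) = 5*(13/4) = 65/4 ≈ 16.250)
U = 25 (U = 5**2 = 25)
U*P = 25*(65/4) = 1625/4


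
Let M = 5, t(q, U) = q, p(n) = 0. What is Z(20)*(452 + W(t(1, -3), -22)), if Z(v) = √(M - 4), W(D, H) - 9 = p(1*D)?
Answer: 461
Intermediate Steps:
W(D, H) = 9 (W(D, H) = 9 + 0 = 9)
Z(v) = 1 (Z(v) = √(5 - 4) = √1 = 1)
Z(20)*(452 + W(t(1, -3), -22)) = 1*(452 + 9) = 1*461 = 461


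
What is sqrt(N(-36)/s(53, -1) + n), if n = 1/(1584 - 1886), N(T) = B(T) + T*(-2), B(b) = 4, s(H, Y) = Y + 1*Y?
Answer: I*sqrt(3466054)/302 ≈ 6.1647*I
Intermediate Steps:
s(H, Y) = 2*Y (s(H, Y) = Y + Y = 2*Y)
N(T) = 4 - 2*T (N(T) = 4 + T*(-2) = 4 - 2*T)
n = -1/302 (n = 1/(-302) = -1/302 ≈ -0.0033113)
sqrt(N(-36)/s(53, -1) + n) = sqrt((4 - 2*(-36))/((2*(-1))) - 1/302) = sqrt((4 + 72)/(-2) - 1/302) = sqrt(76*(-1/2) - 1/302) = sqrt(-38 - 1/302) = sqrt(-11477/302) = I*sqrt(3466054)/302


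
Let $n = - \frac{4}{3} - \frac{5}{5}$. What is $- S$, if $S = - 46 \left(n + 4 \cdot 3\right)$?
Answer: $\frac{1334}{3} \approx 444.67$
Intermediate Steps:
$n = - \frac{7}{3}$ ($n = \left(-4\right) \frac{1}{3} - 1 = - \frac{4}{3} - 1 = - \frac{7}{3} \approx -2.3333$)
$S = - \frac{1334}{3}$ ($S = - 46 \left(- \frac{7}{3} + 4 \cdot 3\right) = - 46 \left(- \frac{7}{3} + 12\right) = \left(-46\right) \frac{29}{3} = - \frac{1334}{3} \approx -444.67$)
$- S = \left(-1\right) \left(- \frac{1334}{3}\right) = \frac{1334}{3}$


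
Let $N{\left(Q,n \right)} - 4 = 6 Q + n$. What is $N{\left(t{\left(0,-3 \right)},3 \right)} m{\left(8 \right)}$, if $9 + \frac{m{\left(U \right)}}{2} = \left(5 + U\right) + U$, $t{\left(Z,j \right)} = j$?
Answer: $-264$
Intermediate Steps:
$m{\left(U \right)} = -8 + 4 U$ ($m{\left(U \right)} = -18 + 2 \left(\left(5 + U\right) + U\right) = -18 + 2 \left(5 + 2 U\right) = -18 + \left(10 + 4 U\right) = -8 + 4 U$)
$N{\left(Q,n \right)} = 4 + n + 6 Q$ ($N{\left(Q,n \right)} = 4 + \left(6 Q + n\right) = 4 + \left(n + 6 Q\right) = 4 + n + 6 Q$)
$N{\left(t{\left(0,-3 \right)},3 \right)} m{\left(8 \right)} = \left(4 + 3 + 6 \left(-3\right)\right) \left(-8 + 4 \cdot 8\right) = \left(4 + 3 - 18\right) \left(-8 + 32\right) = \left(-11\right) 24 = -264$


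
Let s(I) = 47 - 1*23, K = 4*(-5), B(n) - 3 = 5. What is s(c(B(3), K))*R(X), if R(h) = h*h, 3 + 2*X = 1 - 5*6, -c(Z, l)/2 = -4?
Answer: 6144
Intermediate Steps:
B(n) = 8 (B(n) = 3 + 5 = 8)
K = -20
c(Z, l) = 8 (c(Z, l) = -2*(-4) = 8)
s(I) = 24 (s(I) = 47 - 23 = 24)
X = -16 (X = -3/2 + (1 - 5*6)/2 = -3/2 + (1 - 30)/2 = -3/2 + (½)*(-29) = -3/2 - 29/2 = -16)
R(h) = h²
s(c(B(3), K))*R(X) = 24*(-16)² = 24*256 = 6144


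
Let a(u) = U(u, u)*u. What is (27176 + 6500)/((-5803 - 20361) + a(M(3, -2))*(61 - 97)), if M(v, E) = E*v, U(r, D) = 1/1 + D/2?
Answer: -8419/6649 ≈ -1.2662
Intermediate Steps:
U(r, D) = 1 + D/2 (U(r, D) = 1*1 + D*(½) = 1 + D/2)
a(u) = u*(1 + u/2) (a(u) = (1 + u/2)*u = u*(1 + u/2))
(27176 + 6500)/((-5803 - 20361) + a(M(3, -2))*(61 - 97)) = (27176 + 6500)/((-5803 - 20361) + ((-2*3)*(2 - 2*3)/2)*(61 - 97)) = 33676/(-26164 + ((½)*(-6)*(2 - 6))*(-36)) = 33676/(-26164 + ((½)*(-6)*(-4))*(-36)) = 33676/(-26164 + 12*(-36)) = 33676/(-26164 - 432) = 33676/(-26596) = 33676*(-1/26596) = -8419/6649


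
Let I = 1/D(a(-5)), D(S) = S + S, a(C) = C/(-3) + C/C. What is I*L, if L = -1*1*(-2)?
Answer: 3/8 ≈ 0.37500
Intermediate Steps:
L = 2 (L = -1*(-2) = 2)
a(C) = 1 - C/3 (a(C) = C*(-⅓) + 1 = -C/3 + 1 = 1 - C/3)
D(S) = 2*S
I = 3/16 (I = 1/(2*(1 - ⅓*(-5))) = 1/(2*(1 + 5/3)) = 1/(2*(8/3)) = 1/(16/3) = 3/16 ≈ 0.18750)
I*L = (3/16)*2 = 3/8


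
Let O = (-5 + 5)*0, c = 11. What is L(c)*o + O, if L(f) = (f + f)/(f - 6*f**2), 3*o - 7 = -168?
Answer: 322/195 ≈ 1.6513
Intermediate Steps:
o = -161/3 (o = 7/3 + (1/3)*(-168) = 7/3 - 56 = -161/3 ≈ -53.667)
O = 0 (O = 0*0 = 0)
L(f) = 2*f/(f - 6*f**2) (L(f) = (2*f)/(f - 6*f**2) = 2*f/(f - 6*f**2))
L(c)*o + O = -2/(-1 + 6*11)*(-161/3) + 0 = -2/(-1 + 66)*(-161/3) + 0 = -2/65*(-161/3) + 0 = 322/195 + 0 = 322/195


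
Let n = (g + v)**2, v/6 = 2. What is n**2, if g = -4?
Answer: 4096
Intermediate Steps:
v = 12 (v = 6*2 = 12)
n = 64 (n = (-4 + 12)**2 = 8**2 = 64)
n**2 = 64**2 = 4096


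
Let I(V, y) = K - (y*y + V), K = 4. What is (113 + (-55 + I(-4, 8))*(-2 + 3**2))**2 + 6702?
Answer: 447598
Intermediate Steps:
I(V, y) = 4 - V - y**2 (I(V, y) = 4 - (y*y + V) = 4 - (y**2 + V) = 4 - (V + y**2) = 4 + (-V - y**2) = 4 - V - y**2)
(113 + (-55 + I(-4, 8))*(-2 + 3**2))**2 + 6702 = (113 + (-55 + (4 - 1*(-4) - 1*8**2))*(-2 + 3**2))**2 + 6702 = (113 + (-55 + (4 + 4 - 1*64))*(-2 + 9))**2 + 6702 = (113 + (-55 + (4 + 4 - 64))*7)**2 + 6702 = (113 + (-55 - 56)*7)**2 + 6702 = (113 - 111*7)**2 + 6702 = (113 - 777)**2 + 6702 = (-664)**2 + 6702 = 440896 + 6702 = 447598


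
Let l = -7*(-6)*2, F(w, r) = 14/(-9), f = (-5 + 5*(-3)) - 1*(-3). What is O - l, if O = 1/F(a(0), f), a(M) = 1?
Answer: -1185/14 ≈ -84.643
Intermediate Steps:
f = -17 (f = (-5 - 15) + 3 = -20 + 3 = -17)
F(w, r) = -14/9 (F(w, r) = 14*(-⅑) = -14/9)
l = 84 (l = 42*2 = 84)
O = -9/14 (O = 1/(-14/9) = -9/14 ≈ -0.64286)
O - l = -9/14 - 1*84 = -9/14 - 84 = -1185/14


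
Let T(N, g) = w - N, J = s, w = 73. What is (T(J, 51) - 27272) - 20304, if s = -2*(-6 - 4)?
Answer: -47523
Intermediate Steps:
s = 20 (s = -2*(-10) = 20)
J = 20
T(N, g) = 73 - N
(T(J, 51) - 27272) - 20304 = ((73 - 1*20) - 27272) - 20304 = ((73 - 20) - 27272) - 20304 = (53 - 27272) - 20304 = -27219 - 20304 = -47523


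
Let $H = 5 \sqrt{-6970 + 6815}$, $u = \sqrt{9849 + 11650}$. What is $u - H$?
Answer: $\sqrt{21499} - 5 i \sqrt{155} \approx 146.63 - 62.25 i$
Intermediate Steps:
$u = \sqrt{21499} \approx 146.63$
$H = 5 i \sqrt{155}$ ($H = 5 \sqrt{-155} = 5 i \sqrt{155} \approx 62.25 i$)
$u - H = \sqrt{21499} - 5 i \sqrt{155}$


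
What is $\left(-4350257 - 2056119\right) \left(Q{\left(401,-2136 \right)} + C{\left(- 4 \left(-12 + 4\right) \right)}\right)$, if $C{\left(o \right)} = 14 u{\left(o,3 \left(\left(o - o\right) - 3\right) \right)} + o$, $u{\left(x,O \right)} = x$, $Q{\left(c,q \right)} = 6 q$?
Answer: $79029054336$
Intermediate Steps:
$C{\left(o \right)} = 15 o$ ($C{\left(o \right)} = 14 o + o = 15 o$)
$\left(-4350257 - 2056119\right) \left(Q{\left(401,-2136 \right)} + C{\left(- 4 \left(-12 + 4\right) \right)}\right) = \left(-4350257 - 2056119\right) \left(6 \left(-2136\right) + 15 \left(- 4 \left(-12 + 4\right)\right)\right) = - 6406376 \left(-12816 + 15 \left(\left(-4\right) \left(-8\right)\right)\right) = - 6406376 \left(-12816 + 15 \cdot 32\right) = - 6406376 \left(-12816 + 480\right) = \left(-6406376\right) \left(-12336\right) = 79029054336$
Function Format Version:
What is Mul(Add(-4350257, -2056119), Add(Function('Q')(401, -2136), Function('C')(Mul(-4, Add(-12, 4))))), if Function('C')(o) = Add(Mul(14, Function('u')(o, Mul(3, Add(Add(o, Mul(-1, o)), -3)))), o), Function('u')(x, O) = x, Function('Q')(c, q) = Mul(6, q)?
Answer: 79029054336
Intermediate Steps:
Function('C')(o) = Mul(15, o) (Function('C')(o) = Add(Mul(14, o), o) = Mul(15, o))
Mul(Add(-4350257, -2056119), Add(Function('Q')(401, -2136), Function('C')(Mul(-4, Add(-12, 4))))) = Mul(Add(-4350257, -2056119), Add(Mul(6, -2136), Mul(15, Mul(-4, Add(-12, 4))))) = Mul(-6406376, Add(-12816, Mul(15, Mul(-4, -8)))) = Mul(-6406376, Add(-12816, Mul(15, 32))) = Mul(-6406376, Add(-12816, 480)) = Mul(-6406376, -12336) = 79029054336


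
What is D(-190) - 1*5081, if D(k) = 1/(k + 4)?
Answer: -945067/186 ≈ -5081.0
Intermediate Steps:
D(k) = 1/(4 + k)
D(-190) - 1*5081 = 1/(4 - 190) - 1*5081 = 1/(-186) - 5081 = -1/186 - 5081 = -945067/186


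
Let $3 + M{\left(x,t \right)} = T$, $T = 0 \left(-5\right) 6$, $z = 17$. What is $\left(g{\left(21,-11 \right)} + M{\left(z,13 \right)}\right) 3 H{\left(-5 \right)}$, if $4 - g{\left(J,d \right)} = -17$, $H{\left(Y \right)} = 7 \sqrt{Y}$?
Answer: $378 i \sqrt{5} \approx 845.23 i$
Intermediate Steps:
$g{\left(J,d \right)} = 21$ ($g{\left(J,d \right)} = 4 - -17 = 4 + 17 = 21$)
$T = 0$ ($T = 0 \cdot 6 = 0$)
$M{\left(x,t \right)} = -3$ ($M{\left(x,t \right)} = -3 + 0 = -3$)
$\left(g{\left(21,-11 \right)} + M{\left(z,13 \right)}\right) 3 H{\left(-5 \right)} = \left(21 - 3\right) 3 \cdot 7 \sqrt{-5} = 18 \cdot 3 \cdot 7 i \sqrt{5} = 18 \cdot 21 i \sqrt{5} = 378 i \sqrt{5}$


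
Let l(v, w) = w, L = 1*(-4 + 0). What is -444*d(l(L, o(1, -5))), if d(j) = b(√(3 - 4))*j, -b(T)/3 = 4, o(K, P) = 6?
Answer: 31968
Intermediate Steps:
L = -4 (L = 1*(-4) = -4)
b(T) = -12 (b(T) = -3*4 = -12)
d(j) = -12*j
-444*d(l(L, o(1, -5))) = -(-5328)*6 = -444*(-72) = 31968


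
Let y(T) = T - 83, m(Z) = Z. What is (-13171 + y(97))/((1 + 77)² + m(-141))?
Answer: -13157/5943 ≈ -2.2139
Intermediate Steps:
y(T) = -83 + T
(-13171 + y(97))/((1 + 77)² + m(-141)) = (-13171 + (-83 + 97))/((1 + 77)² - 141) = (-13171 + 14)/(78² - 141) = -13157/(6084 - 141) = -13157/5943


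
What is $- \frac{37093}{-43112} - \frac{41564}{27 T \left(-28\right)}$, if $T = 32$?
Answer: $\frac{84039407}{32592672} \approx 2.5785$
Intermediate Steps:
$- \frac{37093}{-43112} - \frac{41564}{27 T \left(-28\right)} = - \frac{37093}{-43112} - \frac{41564}{27 \cdot 32 \left(-28\right)} = \left(-37093\right) \left(- \frac{1}{43112}\right) - \frac{41564}{864 \left(-28\right)} = \frac{37093}{43112} - \frac{41564}{-24192} = \frac{37093}{43112} - - \frac{10391}{6048} = \frac{37093}{43112} + \frac{10391}{6048} = \frac{84039407}{32592672}$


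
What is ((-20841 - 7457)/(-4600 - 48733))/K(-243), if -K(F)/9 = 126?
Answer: -14149/30239811 ≈ -0.00046789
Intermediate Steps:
K(F) = -1134 (K(F) = -9*126 = -1134)
((-20841 - 7457)/(-4600 - 48733))/K(-243) = ((-20841 - 7457)/(-4600 - 48733))/(-1134) = -28298/(-53333)*(-1/1134) = -28298*(-1/53333)*(-1/1134) = (28298/53333)*(-1/1134) = -14149/30239811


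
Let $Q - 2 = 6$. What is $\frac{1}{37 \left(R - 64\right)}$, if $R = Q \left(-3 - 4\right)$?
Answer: $- \frac{1}{4440} \approx -0.00022523$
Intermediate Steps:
$Q = 8$ ($Q = 2 + 6 = 8$)
$R = -56$ ($R = 8 \left(-3 - 4\right) = 8 \left(-7\right) = -56$)
$\frac{1}{37 \left(R - 64\right)} = \frac{1}{37 \left(-56 - 64\right)} = \frac{1}{37 \left(-120\right)} = \frac{1}{-4440} = - \frac{1}{4440}$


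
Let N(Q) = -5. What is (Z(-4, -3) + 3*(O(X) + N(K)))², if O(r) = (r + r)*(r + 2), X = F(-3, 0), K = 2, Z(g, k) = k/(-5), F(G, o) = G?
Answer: 324/25 ≈ 12.960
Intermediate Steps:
Z(g, k) = -k/5 (Z(g, k) = k*(-⅕) = -k/5)
X = -3
O(r) = 2*r*(2 + r) (O(r) = (2*r)*(2 + r) = 2*r*(2 + r))
(Z(-4, -3) + 3*(O(X) + N(K)))² = (-⅕*(-3) + 3*(2*(-3)*(2 - 3) - 5))² = (⅗ + 3*(2*(-3)*(-1) - 5))² = (⅗ + 3*(6 - 5))² = (⅗ + 3*1)² = (⅗ + 3)² = (18/5)² = 324/25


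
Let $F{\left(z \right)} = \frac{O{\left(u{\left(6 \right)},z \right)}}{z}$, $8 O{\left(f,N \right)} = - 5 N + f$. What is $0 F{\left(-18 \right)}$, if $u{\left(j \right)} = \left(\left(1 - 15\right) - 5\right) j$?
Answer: $0$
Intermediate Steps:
$u{\left(j \right)} = - 19 j$ ($u{\left(j \right)} = \left(\left(1 - 15\right) - 5\right) j = \left(-14 - 5\right) j = - 19 j$)
$O{\left(f,N \right)} = - \frac{5 N}{8} + \frac{f}{8}$ ($O{\left(f,N \right)} = \frac{- 5 N + f}{8} = \frac{f - 5 N}{8} = - \frac{5 N}{8} + \frac{f}{8}$)
$F{\left(z \right)} = \frac{- \frac{57}{4} - \frac{5 z}{8}}{z}$ ($F{\left(z \right)} = \frac{- \frac{5 z}{8} + \frac{\left(-19\right) 6}{8}}{z} = \frac{- \frac{5 z}{8} + \frac{1}{8} \left(-114\right)}{z} = \frac{- \frac{5 z}{8} - \frac{57}{4}}{z} = \frac{- \frac{57}{4} - \frac{5 z}{8}}{z}$)
$0 F{\left(-18 \right)} = 0 \frac{-114 - -90}{8 \left(-18\right)} = 0 \cdot \frac{1}{8} \left(- \frac{1}{18}\right) \left(-114 + 90\right) = 0 \cdot \frac{1}{8} \left(- \frac{1}{18}\right) \left(-24\right) = 0 \cdot \frac{1}{6} = 0$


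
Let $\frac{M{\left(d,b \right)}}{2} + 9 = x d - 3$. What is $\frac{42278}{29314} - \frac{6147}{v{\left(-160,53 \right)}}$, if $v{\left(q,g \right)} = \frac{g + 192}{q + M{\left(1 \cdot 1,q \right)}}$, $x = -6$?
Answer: $\frac{360492011}{73285} \approx 4919.0$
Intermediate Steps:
$M{\left(d,b \right)} = -24 - 12 d$ ($M{\left(d,b \right)} = -18 + 2 \left(- 6 d - 3\right) = -18 + 2 \left(-3 - 6 d\right) = -18 - \left(6 + 12 d\right) = -24 - 12 d$)
$v{\left(q,g \right)} = \frac{192 + g}{-36 + q}$ ($v{\left(q,g \right)} = \frac{g + 192}{q - \left(24 + 12 \cdot 1 \cdot 1\right)} = \frac{192 + g}{q - 36} = \frac{192 + g}{-36 + q}$)
$\frac{42278}{29314} - \frac{6147}{v{\left(-160,53 \right)}} = \frac{42278}{29314} - \frac{6147}{\frac{1}{-36 - 160} \left(192 + 53\right)} = 42278 \cdot \frac{1}{29314} - \frac{6147}{\frac{1}{-196} \cdot 245} = \frac{21139}{14657} - \frac{6147}{\left(- \frac{1}{196}\right) 245} = \frac{21139}{14657} - \frac{6147}{- \frac{5}{4}} = \frac{21139}{14657} - - \frac{24588}{5} = \frac{21139}{14657} + \frac{24588}{5} = \frac{360492011}{73285}$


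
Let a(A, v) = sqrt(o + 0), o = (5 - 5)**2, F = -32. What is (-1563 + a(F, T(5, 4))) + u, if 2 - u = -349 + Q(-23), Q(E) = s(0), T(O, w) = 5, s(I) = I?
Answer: -1212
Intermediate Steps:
Q(E) = 0
o = 0 (o = 0**2 = 0)
u = 351 (u = 2 - (-349 + 0) = 2 - 1*(-349) = 2 + 349 = 351)
a(A, v) = 0 (a(A, v) = sqrt(0 + 0) = sqrt(0) = 0)
(-1563 + a(F, T(5, 4))) + u = (-1563 + 0) + 351 = -1563 + 351 = -1212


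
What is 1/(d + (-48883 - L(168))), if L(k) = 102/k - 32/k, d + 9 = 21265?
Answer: -12/331529 ≈ -3.6196e-5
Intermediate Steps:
d = 21256 (d = -9 + 21265 = 21256)
L(k) = 70/k
1/(d + (-48883 - L(168))) = 1/(21256 + (-48883 - 70/168)) = 1/(21256 + (-48883 - 1*5/12)) = 1/(21256 + (-48883 - 5/12)) = 1/(21256 - 586601/12) = 1/(-331529/12) = -12/331529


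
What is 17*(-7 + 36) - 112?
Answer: 381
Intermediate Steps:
17*(-7 + 36) - 112 = 17*29 - 112 = 493 - 112 = 381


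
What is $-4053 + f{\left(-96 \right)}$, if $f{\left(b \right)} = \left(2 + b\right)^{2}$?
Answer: $4783$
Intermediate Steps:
$-4053 + f{\left(-96 \right)} = -4053 + \left(2 - 96\right)^{2} = -4053 + \left(-94\right)^{2} = -4053 + 8836 = 4783$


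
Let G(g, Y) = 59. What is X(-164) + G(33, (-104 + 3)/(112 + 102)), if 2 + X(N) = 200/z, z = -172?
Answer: 2401/43 ≈ 55.837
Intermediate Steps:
X(N) = -136/43 (X(N) = -2 + 200/(-172) = -2 + 200*(-1/172) = -2 - 50/43 = -136/43)
X(-164) + G(33, (-104 + 3)/(112 + 102)) = -136/43 + 59 = 2401/43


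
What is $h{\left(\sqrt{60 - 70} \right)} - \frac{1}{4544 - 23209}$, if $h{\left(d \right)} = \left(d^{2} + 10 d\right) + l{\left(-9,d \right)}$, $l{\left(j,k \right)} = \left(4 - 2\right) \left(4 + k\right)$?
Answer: $- \frac{37329}{18665} + 12 i \sqrt{10} \approx -1.9999 + 37.947 i$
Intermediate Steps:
$l{\left(j,k \right)} = 8 + 2 k$ ($l{\left(j,k \right)} = 2 \left(4 + k\right) = 8 + 2 k$)
$h{\left(d \right)} = 8 + d^{2} + 12 d$ ($h{\left(d \right)} = \left(d^{2} + 10 d\right) + \left(8 + 2 d\right) = 8 + d^{2} + 12 d$)
$h{\left(\sqrt{60 - 70} \right)} - \frac{1}{4544 - 23209} = \left(8 + \left(\sqrt{60 - 70}\right)^{2} + 12 \sqrt{60 - 70}\right) - \frac{1}{4544 - 23209} = \left(8 + \left(\sqrt{-10}\right)^{2} + 12 \sqrt{-10}\right) - \frac{1}{-18665} = \left(8 + \left(i \sqrt{10}\right)^{2} + 12 i \sqrt{10}\right) - - \frac{1}{18665} = \left(8 - 10 + 12 i \sqrt{10}\right) + \frac{1}{18665} = \left(-2 + 12 i \sqrt{10}\right) + \frac{1}{18665} = - \frac{37329}{18665} + 12 i \sqrt{10}$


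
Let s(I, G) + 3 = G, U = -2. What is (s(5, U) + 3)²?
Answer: 4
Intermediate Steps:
s(I, G) = -3 + G
(s(5, U) + 3)² = ((-3 - 2) + 3)² = (-5 + 3)² = (-2)² = 4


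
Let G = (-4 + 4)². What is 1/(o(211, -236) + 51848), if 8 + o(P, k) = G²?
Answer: 1/51840 ≈ 1.9290e-5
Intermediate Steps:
G = 0 (G = 0² = 0)
o(P, k) = -8 (o(P, k) = -8 + 0² = -8 + 0 = -8)
1/(o(211, -236) + 51848) = 1/(-8 + 51848) = 1/51840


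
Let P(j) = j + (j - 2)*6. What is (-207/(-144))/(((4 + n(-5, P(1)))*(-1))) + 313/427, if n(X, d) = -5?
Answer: 14829/6832 ≈ 2.1705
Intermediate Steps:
P(j) = -12 + 7*j (P(j) = j + (-2 + j)*6 = j + (-12 + 6*j) = -12 + 7*j)
(-207/(-144))/(((4 + n(-5, P(1)))*(-1))) + 313/427 = (-207/(-144))/(((4 - 5)*(-1))) + 313/427 = (-207*(-1/144))/((-1*(-1))) + 313*(1/427) = (23/16)/1 + 313/427 = (23/16)*1 + 313/427 = 23/16 + 313/427 = 14829/6832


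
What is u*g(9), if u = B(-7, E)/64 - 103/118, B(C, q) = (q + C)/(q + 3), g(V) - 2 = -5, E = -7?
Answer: 18537/7552 ≈ 2.4546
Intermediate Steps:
g(V) = -3 (g(V) = 2 - 5 = -3)
B(C, q) = (C + q)/(3 + q)
u = -6179/7552 (u = ((-7 - 7)/(3 - 7))/64 - 103/118 = (-14/(-4))*(1/64) - 103*1/118 = -1/4*(-14)*(1/64) - 103/118 = (7/2)*(1/64) - 103/118 = 7/128 - 103/118 = -6179/7552 ≈ -0.81819)
u*g(9) = -6179/7552*(-3) = 18537/7552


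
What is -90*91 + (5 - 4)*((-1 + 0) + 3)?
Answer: -8188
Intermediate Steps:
-90*91 + (5 - 4)*((-1 + 0) + 3) = -8190 + 1*(-1 + 3) = -8190 + 1*2 = -8190 + 2 = -8188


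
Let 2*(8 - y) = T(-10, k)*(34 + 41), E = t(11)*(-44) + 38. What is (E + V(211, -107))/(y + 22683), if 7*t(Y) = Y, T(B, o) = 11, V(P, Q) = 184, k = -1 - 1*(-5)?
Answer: 2140/311899 ≈ 0.0068612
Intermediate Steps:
k = 4 (k = -1 + 5 = 4)
t(Y) = Y/7
E = -218/7 (E = ((⅐)*11)*(-44) + 38 = (11/7)*(-44) + 38 = -484/7 + 38 = -218/7 ≈ -31.143)
y = -809/2 (y = 8 - 11*(34 + 41)/2 = 8 - 11*75/2 = 8 - ½*825 = 8 - 825/2 = -809/2 ≈ -404.50)
(E + V(211, -107))/(y + 22683) = (-218/7 + 184)/(-809/2 + 22683) = 1070/(7*(44557/2)) = (1070/7)*(2/44557) = 2140/311899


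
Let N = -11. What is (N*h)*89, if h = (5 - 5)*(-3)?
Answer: 0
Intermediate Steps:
h = 0 (h = 0*(-3) = 0)
(N*h)*89 = -11*0*89 = 0*89 = 0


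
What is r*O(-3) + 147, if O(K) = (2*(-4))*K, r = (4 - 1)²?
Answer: 363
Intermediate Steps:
r = 9 (r = 3² = 9)
O(K) = -8*K
r*O(-3) + 147 = 9*(-8*(-3)) + 147 = 9*24 + 147 = 216 + 147 = 363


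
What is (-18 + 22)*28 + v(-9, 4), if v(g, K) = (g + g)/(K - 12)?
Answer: 457/4 ≈ 114.25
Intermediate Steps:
v(g, K) = 2*g/(-12 + K) (v(g, K) = (2*g)/(-12 + K) = 2*g/(-12 + K))
(-18 + 22)*28 + v(-9, 4) = (-18 + 22)*28 + 2*(-9)/(-12 + 4) = 4*28 + 2*(-9)/(-8) = 112 + 2*(-9)*(-⅛) = 112 + 9/4 = 457/4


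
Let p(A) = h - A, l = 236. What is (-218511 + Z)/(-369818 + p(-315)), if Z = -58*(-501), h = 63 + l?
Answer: 5741/11188 ≈ 0.51314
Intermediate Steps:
h = 299 (h = 63 + 236 = 299)
Z = 29058
p(A) = 299 - A
(-218511 + Z)/(-369818 + p(-315)) = (-218511 + 29058)/(-369818 + (299 - 1*(-315))) = -189453/(-369818 + (299 + 315)) = -189453/(-369818 + 614) = -189453/(-369204) = -189453*(-1/369204) = 5741/11188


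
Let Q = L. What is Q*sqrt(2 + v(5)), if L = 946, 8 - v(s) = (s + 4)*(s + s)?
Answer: 3784*I*sqrt(5) ≈ 8461.3*I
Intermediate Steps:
v(s) = 8 - 2*s*(4 + s) (v(s) = 8 - (s + 4)*(s + s) = 8 - (4 + s)*2*s = 8 - 2*s*(4 + s))
Q = 946
Q*sqrt(2 + v(5)) = 946*sqrt(2 + (8 - 8*5 - 2*5**2)) = 946*sqrt(2 + (8 - 40 - 2*25)) = 946*sqrt(2 + (8 - 40 - 50)) = 946*sqrt(2 - 82) = 946*sqrt(-80) = 946*(4*I*sqrt(5)) = 3784*I*sqrt(5)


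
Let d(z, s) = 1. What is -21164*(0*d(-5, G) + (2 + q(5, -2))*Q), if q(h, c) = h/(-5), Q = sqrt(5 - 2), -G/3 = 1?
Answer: -21164*sqrt(3) ≈ -36657.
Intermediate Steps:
G = -3 (G = -3*1 = -3)
Q = sqrt(3) ≈ 1.7320
q(h, c) = -h/5 (q(h, c) = h*(-1/5) = -h/5)
-21164*(0*d(-5, G) + (2 + q(5, -2))*Q) = -21164*(0*1 + (2 - 1/5*5)*sqrt(3)) = -21164*(0 + (2 - 1)*sqrt(3)) = -21164*(0 + 1*sqrt(3)) = -21164*(0 + sqrt(3)) = -21164*sqrt(3)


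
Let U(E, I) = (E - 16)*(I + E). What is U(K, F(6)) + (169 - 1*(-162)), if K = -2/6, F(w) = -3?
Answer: 3469/9 ≈ 385.44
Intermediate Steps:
K = -⅓ (K = -2*⅙ = -⅓ ≈ -0.33333)
U(E, I) = (-16 + E)*(E + I)
U(K, F(6)) + (169 - 1*(-162)) = ((-⅓)² - 16*(-⅓) - 16*(-3) - ⅓*(-3)) + (169 - 1*(-162)) = (⅑ + 16/3 + 48 + 1) + (169 + 162) = 490/9 + 331 = 3469/9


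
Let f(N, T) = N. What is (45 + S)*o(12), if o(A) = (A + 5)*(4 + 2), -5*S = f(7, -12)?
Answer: 22236/5 ≈ 4447.2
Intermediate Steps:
S = -7/5 (S = -⅕*7 = -7/5 ≈ -1.4000)
o(A) = 30 + 6*A (o(A) = (5 + A)*6 = 30 + 6*A)
(45 + S)*o(12) = (45 - 7/5)*(30 + 6*12) = 218*(30 + 72)/5 = (218/5)*102 = 22236/5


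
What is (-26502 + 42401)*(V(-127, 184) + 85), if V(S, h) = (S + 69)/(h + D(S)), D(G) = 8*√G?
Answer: 3535508327/2624 + 461071*I*√127/2624 ≈ 1.3474e+6 + 1980.2*I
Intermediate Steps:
V(S, h) = (69 + S)/(h + 8*√S) (V(S, h) = (S + 69)/(h + 8*√S) = (69 + S)/(h + 8*√S))
(-26502 + 42401)*(V(-127, 184) + 85) = (-26502 + 42401)*((69 - 127)/(184 + 8*√(-127)) + 85) = 15899*(-58/(184 + 8*(I*√127)) + 85) = 15899*(-58/(184 + 8*I*√127) + 85) = 15899*(85 - 58/(184 + 8*I*√127)) = 1351415 - 922142/(184 + 8*I*√127)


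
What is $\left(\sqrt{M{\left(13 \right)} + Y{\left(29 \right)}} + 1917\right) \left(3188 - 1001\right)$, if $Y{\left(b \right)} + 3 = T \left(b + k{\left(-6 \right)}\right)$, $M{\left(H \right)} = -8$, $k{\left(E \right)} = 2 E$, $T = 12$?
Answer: $4192479 + 2187 \sqrt{193} \approx 4.2229 \cdot 10^{6}$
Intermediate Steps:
$Y{\left(b \right)} = -147 + 12 b$ ($Y{\left(b \right)} = -3 + 12 \left(b + 2 \left(-6\right)\right) = -3 + 12 \left(b - 12\right) = -3 + 12 \left(-12 + b\right) = -3 + \left(-144 + 12 b\right) = -147 + 12 b$)
$\left(\sqrt{M{\left(13 \right)} + Y{\left(29 \right)}} + 1917\right) \left(3188 - 1001\right) = \left(\sqrt{-8 + \left(-147 + 12 \cdot 29\right)} + 1917\right) \left(3188 - 1001\right) = \left(\sqrt{-8 + \left(-147 + 348\right)} + 1917\right) 2187 = \left(\sqrt{-8 + 201} + 1917\right) 2187 = \left(\sqrt{193} + 1917\right) 2187 = \left(1917 + \sqrt{193}\right) 2187 = 4192479 + 2187 \sqrt{193}$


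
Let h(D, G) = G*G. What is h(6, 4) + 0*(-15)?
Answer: 16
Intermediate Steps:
h(D, G) = G²
h(6, 4) + 0*(-15) = 4² + 0*(-15) = 16 + 0 = 16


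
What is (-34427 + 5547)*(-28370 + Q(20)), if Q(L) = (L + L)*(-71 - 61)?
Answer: 971812000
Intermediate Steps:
Q(L) = -264*L (Q(L) = (2*L)*(-132) = -264*L)
(-34427 + 5547)*(-28370 + Q(20)) = (-34427 + 5547)*(-28370 - 264*20) = -28880*(-28370 - 5280) = -28880*(-33650) = 971812000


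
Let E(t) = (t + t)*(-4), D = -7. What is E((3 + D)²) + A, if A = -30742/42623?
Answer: -5486486/42623 ≈ -128.72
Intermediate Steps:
E(t) = -8*t (E(t) = (2*t)*(-4) = -8*t)
A = -30742/42623 (A = -30742*1/42623 = -30742/42623 ≈ -0.72125)
E((3 + D)²) + A = -8*(3 - 7)² - 30742/42623 = -8*(-4)² - 30742/42623 = -8*16 - 30742/42623 = -128 - 30742/42623 = -5486486/42623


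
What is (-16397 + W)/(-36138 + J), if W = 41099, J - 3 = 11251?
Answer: -12351/12442 ≈ -0.99269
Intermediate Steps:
J = 11254 (J = 3 + 11251 = 11254)
(-16397 + W)/(-36138 + J) = (-16397 + 41099)/(-36138 + 11254) = 24702/(-24884) = 24702*(-1/24884) = -12351/12442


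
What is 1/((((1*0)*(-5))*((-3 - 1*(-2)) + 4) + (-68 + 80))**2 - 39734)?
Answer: -1/39590 ≈ -2.5259e-5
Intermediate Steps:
1/((((1*0)*(-5))*((-3 - 1*(-2)) + 4) + (-68 + 80))**2 - 39734) = 1/(((0*(-5))*((-3 + 2) + 4) + 12)**2 - 39734) = 1/((0*(-1 + 4) + 12)**2 - 39734) = 1/((0*3 + 12)**2 - 39734) = 1/((0 + 12)**2 - 39734) = 1/(12**2 - 39734) = 1/(144 - 39734) = 1/(-39590) = -1/39590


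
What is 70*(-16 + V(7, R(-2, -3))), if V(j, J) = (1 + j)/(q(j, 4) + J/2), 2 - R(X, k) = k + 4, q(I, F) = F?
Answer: -8960/9 ≈ -995.56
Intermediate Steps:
R(X, k) = -2 - k (R(X, k) = 2 - (k + 4) = 2 - (4 + k) = 2 + (-4 - k) = -2 - k)
V(j, J) = (1 + j)/(4 + J/2)
70*(-16 + V(7, R(-2, -3))) = 70*(-16 + 2*(1 + 7)/(8 + (-2 - 1*(-3)))) = 70*(-16 + 2*8/(8 + (-2 + 3))) = 70*(-16 + 2*8/(8 + 1)) = 70*(-16 + 2*8/9) = 70*(-16 + 2*(1/9)*8) = 70*(-16 + 16/9) = 70*(-128/9) = -8960/9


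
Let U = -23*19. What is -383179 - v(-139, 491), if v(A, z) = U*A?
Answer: -443922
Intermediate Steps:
U = -437
v(A, z) = -437*A
-383179 - v(-139, 491) = -383179 - (-437)*(-139) = -383179 - 1*60743 = -383179 - 60743 = -443922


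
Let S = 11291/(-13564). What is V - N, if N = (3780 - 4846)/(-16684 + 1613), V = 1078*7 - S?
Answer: 1542731997461/204423044 ≈ 7546.8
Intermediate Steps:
S = -11291/13564 (S = 11291*(-1/13564) = -11291/13564 ≈ -0.83242)
V = 102365235/13564 (V = 1078*7 - 1*(-11291/13564) = 7546 + 11291/13564 = 102365235/13564 ≈ 7546.8)
N = 1066/15071 (N = -1066/(-15071) = -1066*(-1/15071) = 1066/15071 ≈ 0.070732)
V - N = 102365235/13564 - 1*1066/15071 = 102365235/13564 - 1066/15071 = 1542731997461/204423044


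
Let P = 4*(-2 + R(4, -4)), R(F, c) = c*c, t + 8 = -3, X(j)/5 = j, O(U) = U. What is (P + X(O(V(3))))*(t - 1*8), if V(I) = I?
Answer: -1349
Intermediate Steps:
X(j) = 5*j
t = -11 (t = -8 - 3 = -11)
R(F, c) = c²
P = 56 (P = 4*(-2 + (-4)²) = 4*(-2 + 16) = 4*14 = 56)
(P + X(O(V(3))))*(t - 1*8) = (56 + 5*3)*(-11 - 1*8) = (56 + 15)*(-11 - 8) = 71*(-19) = -1349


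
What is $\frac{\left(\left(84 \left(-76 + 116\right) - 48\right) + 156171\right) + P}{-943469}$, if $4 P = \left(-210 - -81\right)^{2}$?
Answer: $- \frac{654573}{3773876} \approx -0.17345$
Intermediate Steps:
$P = \frac{16641}{4}$ ($P = \frac{\left(-210 - -81\right)^{2}}{4} = \frac{\left(-210 + 81\right)^{2}}{4} = \frac{\left(-129\right)^{2}}{4} = \frac{1}{4} \cdot 16641 = \frac{16641}{4} \approx 4160.3$)
$\frac{\left(\left(84 \left(-76 + 116\right) - 48\right) + 156171\right) + P}{-943469} = \frac{\left(\left(84 \left(-76 + 116\right) - 48\right) + 156171\right) + \frac{16641}{4}}{-943469} = \left(\left(\left(84 \cdot 40 - 48\right) + 156171\right) + \frac{16641}{4}\right) \left(- \frac{1}{943469}\right) = \left(\left(\left(3360 - 48\right) + 156171\right) + \frac{16641}{4}\right) \left(- \frac{1}{943469}\right) = \left(\left(3312 + 156171\right) + \frac{16641}{4}\right) \left(- \frac{1}{943469}\right) = \left(159483 + \frac{16641}{4}\right) \left(- \frac{1}{943469}\right) = \frac{654573}{4} \left(- \frac{1}{943469}\right) = - \frac{654573}{3773876}$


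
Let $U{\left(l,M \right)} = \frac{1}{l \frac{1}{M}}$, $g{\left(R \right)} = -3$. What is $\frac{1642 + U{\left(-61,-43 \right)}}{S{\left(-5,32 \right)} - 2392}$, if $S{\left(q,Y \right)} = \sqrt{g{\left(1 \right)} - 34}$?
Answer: $- \frac{239690360}{349023761} - \frac{100205 i \sqrt{37}}{349023761} \approx -0.68674 - 0.0017464 i$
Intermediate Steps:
$U{\left(l,M \right)} = \frac{M}{l}$
$S{\left(q,Y \right)} = i \sqrt{37}$ ($S{\left(q,Y \right)} = \sqrt{-3 - 34} = \sqrt{-37} = i \sqrt{37}$)
$\frac{1642 + U{\left(-61,-43 \right)}}{S{\left(-5,32 \right)} - 2392} = \frac{1642 - \frac{43}{-61}}{i \sqrt{37} - 2392} = \frac{1642 - - \frac{43}{61}}{i \sqrt{37} + \left(87 - 2479\right)} = \frac{1642 + \frac{43}{61}}{i \sqrt{37} - 2392} = \frac{100205}{61 \left(-2392 + i \sqrt{37}\right)}$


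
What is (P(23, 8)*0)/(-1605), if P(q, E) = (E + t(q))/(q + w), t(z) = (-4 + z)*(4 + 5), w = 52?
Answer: 0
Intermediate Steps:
t(z) = -36 + 9*z (t(z) = (-4 + z)*9 = -36 + 9*z)
P(q, E) = (-36 + E + 9*q)/(52 + q) (P(q, E) = (E + (-36 + 9*q))/(q + 52) = (-36 + E + 9*q)/(52 + q))
(P(23, 8)*0)/(-1605) = (((-36 + 8 + 9*23)/(52 + 23))*0)/(-1605) = (((-36 + 8 + 207)/75)*0)*(-1/1605) = (((1/75)*179)*0)*(-1/1605) = ((179/75)*0)*(-1/1605) = 0*(-1/1605) = 0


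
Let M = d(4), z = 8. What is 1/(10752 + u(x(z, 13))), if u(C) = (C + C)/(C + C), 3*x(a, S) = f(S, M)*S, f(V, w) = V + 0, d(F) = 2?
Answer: 1/10753 ≈ 9.2997e-5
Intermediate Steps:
M = 2
f(V, w) = V
x(a, S) = S²/3 (x(a, S) = (S*S)/3 = S²/3)
u(C) = 1 (u(C) = (2*C)/((2*C)) = (2*C)*(1/(2*C)) = 1)
1/(10752 + u(x(z, 13))) = 1/(10752 + 1) = 1/10753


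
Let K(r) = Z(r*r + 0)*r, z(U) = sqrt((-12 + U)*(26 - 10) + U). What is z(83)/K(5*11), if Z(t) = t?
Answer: sqrt(1219)/166375 ≈ 0.00020985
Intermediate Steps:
z(U) = sqrt(-192 + 17*U) (z(U) = sqrt((-12 + U)*16 + U) = sqrt((-192 + 16*U) + U) = sqrt(-192 + 17*U))
K(r) = r**3 (K(r) = (r*r + 0)*r = (r**2 + 0)*r = r**2*r = r**3)
z(83)/K(5*11) = sqrt(-192 + 17*83)/((5*11)**3) = sqrt(-192 + 1411)/(55**3) = sqrt(1219)/166375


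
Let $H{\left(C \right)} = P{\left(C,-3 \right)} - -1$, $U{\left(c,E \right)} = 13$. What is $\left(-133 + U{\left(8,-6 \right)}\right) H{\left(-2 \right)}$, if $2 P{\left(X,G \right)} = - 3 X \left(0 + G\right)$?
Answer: $960$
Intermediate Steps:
$P{\left(X,G \right)} = - \frac{3 G X}{2}$ ($P{\left(X,G \right)} = \frac{- 3 X \left(0 + G\right)}{2} = \frac{- 3 X G}{2} = \frac{\left(-3\right) G X}{2} = - \frac{3 G X}{2}$)
$H{\left(C \right)} = 1 + \frac{9 C}{2}$ ($H{\left(C \right)} = \left(- \frac{3}{2}\right) \left(-3\right) C - -1 = \frac{9 C}{2} + 1 = 1 + \frac{9 C}{2}$)
$\left(-133 + U{\left(8,-6 \right)}\right) H{\left(-2 \right)} = \left(-133 + 13\right) \left(1 + \frac{9}{2} \left(-2\right)\right) = - 120 \left(1 - 9\right) = \left(-120\right) \left(-8\right) = 960$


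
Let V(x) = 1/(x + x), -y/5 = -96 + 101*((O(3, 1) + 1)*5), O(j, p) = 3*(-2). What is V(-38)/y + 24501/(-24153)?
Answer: -8134176711/8018634980 ≈ -1.0144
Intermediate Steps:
O(j, p) = -6
y = 13105 (y = -5*(-96 + 101*((-6 + 1)*5)) = -5*(-96 + 101*(-5*5)) = -5*(-96 + 101*(-25)) = -5*(-96 - 2525) = -5*(-2621) = 13105)
V(x) = 1/(2*x)
V(-38)/y + 24501/(-24153) = ((½)/(-38))/13105 + 24501/(-24153) = ((½)*(-1/38))*(1/13105) + 24501*(-1/24153) = -1/76*1/13105 - 8167/8051 = -1/995980 - 8167/8051 = -8134176711/8018634980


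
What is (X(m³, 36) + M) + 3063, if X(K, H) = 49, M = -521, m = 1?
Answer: 2591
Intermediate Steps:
(X(m³, 36) + M) + 3063 = (49 - 521) + 3063 = -472 + 3063 = 2591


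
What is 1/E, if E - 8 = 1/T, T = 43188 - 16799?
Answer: 26389/211113 ≈ 0.12500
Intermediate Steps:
T = 26389
E = 211113/26389 (E = 8 + 1/26389 = 211113/26389 ≈ 8.0000)
1/E = 1/(211113/26389) = 26389/211113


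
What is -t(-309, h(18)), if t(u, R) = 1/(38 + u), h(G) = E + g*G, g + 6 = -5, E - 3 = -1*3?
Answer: 1/271 ≈ 0.0036900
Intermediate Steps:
E = 0 (E = 3 - 1*3 = 3 - 3 = 0)
g = -11 (g = -6 - 5 = -11)
h(G) = -11*G (h(G) = 0 - 11*G = -11*G)
-t(-309, h(18)) = -1/(38 - 309) = -1/(-271) = -1*(-1/271) = 1/271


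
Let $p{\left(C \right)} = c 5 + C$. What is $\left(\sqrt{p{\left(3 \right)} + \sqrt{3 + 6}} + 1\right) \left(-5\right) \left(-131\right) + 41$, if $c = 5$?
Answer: $696 + 655 \sqrt{31} \approx 4342.9$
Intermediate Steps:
$p{\left(C \right)} = 25 + C$ ($p{\left(C \right)} = 5 \cdot 5 + C = 25 + C$)
$\left(\sqrt{p{\left(3 \right)} + \sqrt{3 + 6}} + 1\right) \left(-5\right) \left(-131\right) + 41 = \left(\sqrt{\left(25 + 3\right) + \sqrt{3 + 6}} + 1\right) \left(-5\right) \left(-131\right) + 41 = \left(\sqrt{28 + \sqrt{9}} + 1\right) \left(-5\right) \left(-131\right) + 41 = \left(\sqrt{28 + 3} + 1\right) \left(-5\right) \left(-131\right) + 41 = \left(\sqrt{31} + 1\right) \left(-5\right) \left(-131\right) + 41 = \left(1 + \sqrt{31}\right) \left(-5\right) \left(-131\right) + 41 = \left(-5 - 5 \sqrt{31}\right) \left(-131\right) + 41 = \left(655 + 655 \sqrt{31}\right) + 41 = 696 + 655 \sqrt{31}$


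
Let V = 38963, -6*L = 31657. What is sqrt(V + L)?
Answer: sqrt(1212726)/6 ≈ 183.54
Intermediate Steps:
L = -31657/6 (L = -1/6*31657 = -31657/6 ≈ -5276.2)
sqrt(V + L) = sqrt(38963 - 31657/6) = sqrt(202121/6) = sqrt(1212726)/6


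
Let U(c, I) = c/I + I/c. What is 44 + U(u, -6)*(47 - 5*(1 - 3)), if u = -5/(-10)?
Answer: -2579/4 ≈ -644.75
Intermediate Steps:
u = 1/2 (u = -5*(-1/10) = 1/2 ≈ 0.50000)
U(c, I) = I/c + c/I
44 + U(u, -6)*(47 - 5*(1 - 3)) = 44 + (-6/1/2 + (1/2)/(-6))*(47 - 5*(1 - 3)) = 44 + (-6*2 + (1/2)*(-1/6))*(47 - 5*(-2)) = 44 + (-12 - 1/12)*(47 + 10) = 44 - 145/12*57 = 44 - 2755/4 = -2579/4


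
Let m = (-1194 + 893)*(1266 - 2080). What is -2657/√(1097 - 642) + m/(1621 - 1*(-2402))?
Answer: 245014/4023 - 2657*√455/455 ≈ -63.659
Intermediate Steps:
m = 245014 (m = -301*(-814) = 245014)
-2657/√(1097 - 642) + m/(1621 - 1*(-2402)) = -2657/√(1097 - 642) + 245014/(1621 - 1*(-2402)) = -2657*√455/455 + 245014/(1621 + 2402) = -2657*√455/455 + 245014/4023 = 245014/4023 - 2657*√455/455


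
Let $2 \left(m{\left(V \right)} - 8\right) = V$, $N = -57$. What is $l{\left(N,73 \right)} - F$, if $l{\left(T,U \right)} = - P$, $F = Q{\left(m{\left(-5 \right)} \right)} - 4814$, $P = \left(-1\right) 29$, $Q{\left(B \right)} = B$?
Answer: $\frac{9675}{2} \approx 4837.5$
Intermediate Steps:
$m{\left(V \right)} = 8 + \frac{V}{2}$
$P = -29$
$F = - \frac{9617}{2}$ ($F = \left(8 + \frac{1}{2} \left(-5\right)\right) - 4814 = \left(8 - \frac{5}{2}\right) - 4814 = \frac{11}{2} - 4814 = - \frac{9617}{2} \approx -4808.5$)
$l{\left(T,U \right)} = 29$ ($l{\left(T,U \right)} = \left(-1\right) \left(-29\right) = 29$)
$l{\left(N,73 \right)} - F = 29 - - \frac{9617}{2} = 29 + \frac{9617}{2} = \frac{9675}{2}$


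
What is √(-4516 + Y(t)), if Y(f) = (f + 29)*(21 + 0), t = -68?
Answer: I*√5335 ≈ 73.041*I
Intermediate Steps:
Y(f) = 609 + 21*f (Y(f) = (29 + f)*21 = 609 + 21*f)
√(-4516 + Y(t)) = √(-4516 + (609 + 21*(-68))) = √(-4516 + (609 - 1428)) = √(-4516 - 819) = √(-5335) = I*√5335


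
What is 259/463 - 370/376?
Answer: -36963/87044 ≈ -0.42465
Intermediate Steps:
259/463 - 370/376 = 259*(1/463) - 370*1/376 = 259/463 - 185/188 = -36963/87044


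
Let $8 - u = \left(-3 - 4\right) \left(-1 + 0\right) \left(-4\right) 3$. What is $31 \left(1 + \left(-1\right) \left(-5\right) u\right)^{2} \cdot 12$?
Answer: $79057812$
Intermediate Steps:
$u = 92$ ($u = 8 - \left(-3 - 4\right) \left(-1 + 0\right) \left(-4\right) 3 = 8 - \left(-7\right) \left(-1\right) \left(-4\right) 3 = 8 - 7 \left(-4\right) 3 = 8 - \left(-28\right) 3 = 8 - -84 = 8 + 84 = 92$)
$31 \left(1 + \left(-1\right) \left(-5\right) u\right)^{2} \cdot 12 = 31 \left(1 + \left(-1\right) \left(-5\right) 92\right)^{2} \cdot 12 = 31 \left(1 + 5 \cdot 92\right)^{2} \cdot 12 = 31 \left(1 + 460\right)^{2} \cdot 12 = 31 \cdot 461^{2} \cdot 12 = 31 \cdot 212521 \cdot 12 = 6588151 \cdot 12 = 79057812$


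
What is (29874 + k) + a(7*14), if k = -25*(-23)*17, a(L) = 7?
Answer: 39656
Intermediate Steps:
k = 9775 (k = 575*17 = 9775)
(29874 + k) + a(7*14) = (29874 + 9775) + 7 = 39649 + 7 = 39656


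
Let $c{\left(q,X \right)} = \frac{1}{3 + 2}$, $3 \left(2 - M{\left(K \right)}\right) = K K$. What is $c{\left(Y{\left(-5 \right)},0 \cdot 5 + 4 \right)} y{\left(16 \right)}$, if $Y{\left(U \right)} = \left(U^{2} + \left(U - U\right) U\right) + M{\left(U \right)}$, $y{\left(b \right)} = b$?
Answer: $\frac{16}{5} \approx 3.2$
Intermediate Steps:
$M{\left(K \right)} = 2 - \frac{K^{2}}{3}$ ($M{\left(K \right)} = 2 - \frac{K K}{3} = 2 - \frac{K^{2}}{3}$)
$Y{\left(U \right)} = 2 + \frac{2 U^{2}}{3}$ ($Y{\left(U \right)} = \left(U^{2} + \left(U - U\right) U\right) - \left(-2 + \frac{U^{2}}{3}\right) = \left(U^{2} + 0 U\right) - \left(-2 + \frac{U^{2}}{3}\right) = \left(U^{2} + 0\right) - \left(-2 + \frac{U^{2}}{3}\right) = U^{2} - \left(-2 + \frac{U^{2}}{3}\right) = 2 + \frac{2 U^{2}}{3}$)
$c{\left(q,X \right)} = \frac{1}{5}$
$c{\left(Y{\left(-5 \right)},0 \cdot 5 + 4 \right)} y{\left(16 \right)} = \frac{1}{5} \cdot 16 = \frac{16}{5}$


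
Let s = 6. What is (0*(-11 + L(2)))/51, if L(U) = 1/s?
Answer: 0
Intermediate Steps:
L(U) = 1/6
(0*(-11 + L(2)))/51 = (0*(-11 + 1/6))/51 = (0*(-65/6))/51 = (1/51)*0 = 0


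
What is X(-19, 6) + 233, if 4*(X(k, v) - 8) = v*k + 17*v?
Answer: 238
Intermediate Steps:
X(k, v) = 8 + 17*v/4 + k*v/4 (X(k, v) = 8 + (v*k + 17*v)/4 = 8 + (k*v + 17*v)/4 = 8 + (17*v + k*v)/4 = 8 + (17*v/4 + k*v/4) = 8 + 17*v/4 + k*v/4)
X(-19, 6) + 233 = (8 + (17/4)*6 + (¼)*(-19)*6) + 233 = (8 + 51/2 - 57/2) + 233 = 5 + 233 = 238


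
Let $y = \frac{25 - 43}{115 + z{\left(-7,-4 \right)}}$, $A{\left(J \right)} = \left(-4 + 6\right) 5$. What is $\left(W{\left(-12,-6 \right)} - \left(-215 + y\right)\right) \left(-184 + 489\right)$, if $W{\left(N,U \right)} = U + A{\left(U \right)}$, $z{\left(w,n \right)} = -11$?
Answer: $\frac{3476085}{52} \approx 66848.0$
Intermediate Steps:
$A{\left(J \right)} = 10$ ($A{\left(J \right)} = 2 \cdot 5 = 10$)
$W{\left(N,U \right)} = 10 + U$ ($W{\left(N,U \right)} = U + 10 = 10 + U$)
$y = - \frac{9}{52}$ ($y = \frac{25 - 43}{115 - 11} = - \frac{18}{104} = \left(-18\right) \frac{1}{104} = - \frac{9}{52} \approx -0.17308$)
$\left(W{\left(-12,-6 \right)} - \left(-215 + y\right)\right) \left(-184 + 489\right) = \left(\left(10 - 6\right) + \left(215 - - \frac{9}{52}\right)\right) \left(-184 + 489\right) = \left(4 + \left(215 + \frac{9}{52}\right)\right) 305 = \left(4 + \frac{11189}{52}\right) 305 = \frac{11397}{52} \cdot 305 = \frac{3476085}{52}$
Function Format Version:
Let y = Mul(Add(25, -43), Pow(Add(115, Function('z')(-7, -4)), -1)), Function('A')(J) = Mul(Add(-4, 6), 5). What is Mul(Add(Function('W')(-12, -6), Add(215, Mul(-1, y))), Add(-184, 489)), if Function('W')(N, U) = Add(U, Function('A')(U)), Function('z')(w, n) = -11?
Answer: Rational(3476085, 52) ≈ 66848.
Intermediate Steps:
Function('A')(J) = 10 (Function('A')(J) = Mul(2, 5) = 10)
Function('W')(N, U) = Add(10, U) (Function('W')(N, U) = Add(U, 10) = Add(10, U))
y = Rational(-9, 52) (y = Mul(Add(25, -43), Pow(Add(115, -11), -1)) = Mul(-18, Pow(104, -1)) = Mul(-18, Rational(1, 104)) = Rational(-9, 52) ≈ -0.17308)
Mul(Add(Function('W')(-12, -6), Add(215, Mul(-1, y))), Add(-184, 489)) = Mul(Add(Add(10, -6), Add(215, Mul(-1, Rational(-9, 52)))), Add(-184, 489)) = Mul(Add(4, Add(215, Rational(9, 52))), 305) = Mul(Add(4, Rational(11189, 52)), 305) = Mul(Rational(11397, 52), 305) = Rational(3476085, 52)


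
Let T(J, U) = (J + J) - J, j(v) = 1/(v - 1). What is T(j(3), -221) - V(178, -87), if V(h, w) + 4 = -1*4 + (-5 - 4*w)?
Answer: -669/2 ≈ -334.50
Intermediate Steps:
V(h, w) = -13 - 4*w (V(h, w) = -4 + (-1*4 + (-5 - 4*w)) = -4 + (-4 + (-5 - 4*w)) = -4 + (-9 - 4*w) = -13 - 4*w)
j(v) = 1/(-1 + v)
T(J, U) = J (T(J, U) = 2*J - J = J)
T(j(3), -221) - V(178, -87) = 1/(-1 + 3) - (-13 - 4*(-87)) = 1/2 - (-13 + 348) = ½ - 1*335 = ½ - 335 = -669/2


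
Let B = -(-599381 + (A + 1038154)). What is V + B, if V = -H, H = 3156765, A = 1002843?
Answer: -4598381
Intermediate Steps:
V = -3156765 (V = -1*3156765 = -3156765)
B = -1441616 (B = -(-599381 + (1002843 + 1038154)) = -(-599381 + 2040997) = -1*1441616 = -1441616)
V + B = -3156765 - 1441616 = -4598381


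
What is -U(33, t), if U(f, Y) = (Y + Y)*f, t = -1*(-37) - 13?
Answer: -1584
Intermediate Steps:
t = 24 (t = 37 - 13 = 24)
U(f, Y) = 2*Y*f (U(f, Y) = (2*Y)*f = 2*Y*f)
-U(33, t) = -2*24*33 = -1*1584 = -1584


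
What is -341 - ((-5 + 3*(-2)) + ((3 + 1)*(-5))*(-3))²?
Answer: -2742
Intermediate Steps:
-341 - ((-5 + 3*(-2)) + ((3 + 1)*(-5))*(-3))² = -341 - ((-5 - 6) + (4*(-5))*(-3))² = -341 - (-11 - 20*(-3))² = -341 - (-11 + 60)² = -341 - 1*49² = -341 - 1*2401 = -341 - 2401 = -2742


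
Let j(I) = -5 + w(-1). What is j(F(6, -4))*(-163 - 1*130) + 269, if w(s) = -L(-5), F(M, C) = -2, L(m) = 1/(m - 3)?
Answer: 13579/8 ≈ 1697.4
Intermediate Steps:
L(m) = 1/(-3 + m)
w(s) = ⅛ (w(s) = -1/(-3 - 5) = -1/(-8) = -1*(-⅛) = ⅛)
j(I) = -39/8 (j(I) = -5 + ⅛ = -39/8)
j(F(6, -4))*(-163 - 1*130) + 269 = -39*(-163 - 1*130)/8 + 269 = -39*(-163 - 130)/8 + 269 = -39/8*(-293) + 269 = 11427/8 + 269 = 13579/8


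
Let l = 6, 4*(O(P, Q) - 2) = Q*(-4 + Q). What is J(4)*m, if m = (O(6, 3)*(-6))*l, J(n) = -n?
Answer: 180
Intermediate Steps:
O(P, Q) = 2 + Q*(-4 + Q)/4 (O(P, Q) = 2 + (Q*(-4 + Q))/4 = 2 + Q*(-4 + Q)/4)
m = -45 (m = ((2 - 1*3 + (¼)*3²)*(-6))*6 = ((2 - 3 + (¼)*9)*(-6))*6 = ((2 - 3 + 9/4)*(-6))*6 = ((5/4)*(-6))*6 = -15/2*6 = -45)
J(4)*m = -1*4*(-45) = -4*(-45) = 180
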